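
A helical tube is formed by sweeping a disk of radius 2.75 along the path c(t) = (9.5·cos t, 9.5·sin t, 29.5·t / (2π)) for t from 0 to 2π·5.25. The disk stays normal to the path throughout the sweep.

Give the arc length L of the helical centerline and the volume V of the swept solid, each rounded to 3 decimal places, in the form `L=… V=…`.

L=349.556 V=8304.856

2πR = 2π·9.5 = 59.690260
per-turn = √(59.690260² + 29.5²) = √(3562.9272 + 870.25) = √4433.1772 = 66.582109
L = 5.25 × 66.582109 = 349.556070
V = π·2.75² × L = 23.758294 × 349.556070 = 8304.856042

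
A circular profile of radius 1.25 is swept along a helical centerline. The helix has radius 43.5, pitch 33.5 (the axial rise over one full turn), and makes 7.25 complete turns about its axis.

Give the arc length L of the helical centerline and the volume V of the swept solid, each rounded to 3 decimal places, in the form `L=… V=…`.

2πR = 2π·43.5 = 273.318561
per-turn = √(273.318561² + 33.5²) = √(74703.0357 + 1122.25) = √75825.2857 = 275.363915
L = 7.25 × 275.363915 = 1996.388384
V = π·1.25² × L = 4.908739 × 1996.388384 = 9799.748564

L=1996.388 V=9799.749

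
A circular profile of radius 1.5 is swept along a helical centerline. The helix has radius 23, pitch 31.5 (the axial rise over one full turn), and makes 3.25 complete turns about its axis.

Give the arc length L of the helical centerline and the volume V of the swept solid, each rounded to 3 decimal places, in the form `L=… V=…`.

L=480.696 V=3397.841

2πR = 2π·23 = 144.513262
per-turn = √(144.513262² + 31.5²) = √(20884.0829 + 992.25) = √21876.3329 = 147.906501
L = 3.25 × 147.906501 = 480.696127
V = π·1.5² × L = 7.068583 × 480.696127 = 3397.840697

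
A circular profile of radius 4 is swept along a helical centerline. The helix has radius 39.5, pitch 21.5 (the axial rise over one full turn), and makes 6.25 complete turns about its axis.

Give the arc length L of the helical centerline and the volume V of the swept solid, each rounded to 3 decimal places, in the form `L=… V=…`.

L=1556.971 V=78261.891

2πR = 2π·39.5 = 248.185820
per-turn = √(248.185820² + 21.5²) = √(61596.2011 + 462.25) = √62058.4511 = 249.115337
L = 6.25 × 249.115337 = 1556.970855
V = π·4² × L = 50.265482 × 1556.970855 = 78261.891223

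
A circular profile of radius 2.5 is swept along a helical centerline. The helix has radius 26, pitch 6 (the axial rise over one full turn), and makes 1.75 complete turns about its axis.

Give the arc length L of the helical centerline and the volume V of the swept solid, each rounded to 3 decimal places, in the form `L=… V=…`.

L=286.078 V=5617.122

2πR = 2π·26 = 163.362818
per-turn = √(163.362818² + 6²) = √(26687.4103 + 36) = √26723.4103 = 163.472965
L = 1.75 × 163.472965 = 286.077689
V = π·2.5² × L = 19.634954 × 286.077689 = 5617.122285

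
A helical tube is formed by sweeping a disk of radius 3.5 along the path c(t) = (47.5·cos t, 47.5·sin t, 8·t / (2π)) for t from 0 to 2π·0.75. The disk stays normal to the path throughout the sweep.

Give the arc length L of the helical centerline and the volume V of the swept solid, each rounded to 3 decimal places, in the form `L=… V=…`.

2πR = 2π·47.5 = 298.451302
per-turn = √(298.451302² + 8²) = √(89073.1797 + 64) = √89137.1797 = 298.558503
L = 0.75 × 298.558503 = 223.918877
V = π·3.5² × L = 38.484510 × 223.918877 = 8617.408272

L=223.919 V=8617.408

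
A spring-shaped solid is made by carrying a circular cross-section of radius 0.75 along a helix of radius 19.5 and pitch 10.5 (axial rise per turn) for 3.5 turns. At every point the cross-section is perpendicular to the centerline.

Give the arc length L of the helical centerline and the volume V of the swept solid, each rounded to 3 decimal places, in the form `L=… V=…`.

2πR = 2π·19.5 = 122.522113
per-turn = √(122.522113² + 10.5²) = √(15011.6683 + 110.25) = √15121.9183 = 122.971209
L = 3.5 × 122.971209 = 430.399232
V = π·0.75² × L = 1.767146 × 430.399232 = 760.578225

L=430.399 V=760.578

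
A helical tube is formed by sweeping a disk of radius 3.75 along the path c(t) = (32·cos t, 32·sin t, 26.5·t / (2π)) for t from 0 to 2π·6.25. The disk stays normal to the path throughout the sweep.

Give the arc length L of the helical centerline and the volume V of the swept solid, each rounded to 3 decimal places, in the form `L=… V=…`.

L=1267.505 V=55996.645

2πR = 2π·32 = 201.061930
per-turn = √(201.061930² + 26.5²) = √(40425.8996 + 702.25) = √41128.1496 = 202.800763
L = 6.25 × 202.800763 = 1267.504771
V = π·3.75² × L = 44.178647 × 1267.504771 = 55996.645462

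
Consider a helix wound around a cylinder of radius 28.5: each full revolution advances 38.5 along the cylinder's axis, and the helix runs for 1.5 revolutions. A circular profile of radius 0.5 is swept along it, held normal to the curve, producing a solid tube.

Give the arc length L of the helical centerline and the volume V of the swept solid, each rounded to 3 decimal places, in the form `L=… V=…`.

L=274.744 V=215.784

2πR = 2π·28.5 = 179.070781
per-turn = √(179.070781² + 38.5²) = √(32066.3447 + 1482.25) = √33548.5947 = 183.162755
L = 1.5 × 183.162755 = 274.744132
V = π·0.5² × L = 0.785398 × 274.744132 = 215.783537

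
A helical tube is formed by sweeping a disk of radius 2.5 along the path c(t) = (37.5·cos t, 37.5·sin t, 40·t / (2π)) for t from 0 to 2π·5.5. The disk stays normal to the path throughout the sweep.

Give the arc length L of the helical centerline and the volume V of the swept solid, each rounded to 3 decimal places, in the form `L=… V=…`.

2πR = 2π·37.5 = 235.619449
per-turn = √(235.619449² + 40²) = √(55516.5248 + 1600) = √57116.5248 = 238.990637
L = 5.5 × 238.990637 = 1314.448506
V = π·2.5² × L = 19.634954 × 1314.448506 = 25809.136054

L=1314.449 V=25809.136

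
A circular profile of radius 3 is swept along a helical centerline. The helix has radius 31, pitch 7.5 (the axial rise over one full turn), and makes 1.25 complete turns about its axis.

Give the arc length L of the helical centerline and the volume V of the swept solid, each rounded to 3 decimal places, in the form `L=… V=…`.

L=243.654 V=6889.151

2πR = 2π·31 = 194.778745
per-turn = √(194.778745² + 7.5²) = √(37938.7593 + 56.25) = √37995.0093 = 194.923086
L = 1.25 × 194.923086 = 243.653857
V = π·3² × L = 28.274334 × 243.653857 = 6889.150506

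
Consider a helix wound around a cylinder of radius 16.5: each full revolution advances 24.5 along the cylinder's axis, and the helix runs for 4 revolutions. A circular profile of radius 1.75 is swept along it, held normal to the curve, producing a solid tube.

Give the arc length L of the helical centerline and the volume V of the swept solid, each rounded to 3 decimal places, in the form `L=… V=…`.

L=426.113 V=4099.684

2πR = 2π·16.5 = 103.672558
per-turn = √(103.672558² + 24.5²) = √(10747.9992 + 600.25) = √11348.2492 = 106.528162
L = 4 × 106.528162 = 426.112646
V = π·1.75² × L = 9.621128 × 426.112646 = 4099.684097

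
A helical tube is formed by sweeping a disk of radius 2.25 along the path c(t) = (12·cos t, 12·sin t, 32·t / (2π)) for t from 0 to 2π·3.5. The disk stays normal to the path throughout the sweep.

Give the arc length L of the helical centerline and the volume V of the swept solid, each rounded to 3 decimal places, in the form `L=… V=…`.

2πR = 2π·12 = 75.398224
per-turn = √(75.398224² + 32²) = √(5684.8921 + 1024) = √6708.8921 = 81.907827
L = 3.5 × 81.907827 = 286.677395
V = π·2.25² × L = 15.904313 × 286.677395 = 4559.406961

L=286.677 V=4559.407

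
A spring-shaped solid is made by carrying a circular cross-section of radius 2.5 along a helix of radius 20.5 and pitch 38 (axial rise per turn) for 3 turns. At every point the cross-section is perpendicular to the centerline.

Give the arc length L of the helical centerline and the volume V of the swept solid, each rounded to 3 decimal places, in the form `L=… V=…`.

L=402.881 V=7910.553

2πR = 2π·20.5 = 128.805299
per-turn = √(128.805299² + 38²) = √(16590.8050 + 1444) = √18034.8050 = 134.293727
L = 3 × 134.293727 = 402.881180
V = π·2.5² × L = 19.634954 × 402.881180 = 7910.553466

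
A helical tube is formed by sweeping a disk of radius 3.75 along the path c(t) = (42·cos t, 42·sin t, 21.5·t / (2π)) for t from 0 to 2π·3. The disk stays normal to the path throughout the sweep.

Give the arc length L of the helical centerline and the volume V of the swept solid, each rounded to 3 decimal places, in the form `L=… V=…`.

2πR = 2π·42 = 263.893783
per-turn = √(263.893783² + 21.5²) = √(69639.9287 + 462.25) = √70102.1787 = 264.768160
L = 3 × 264.768160 = 794.304481
V = π·3.75² × L = 44.178647 × 794.304481 = 35091.297013

L=794.304 V=35091.297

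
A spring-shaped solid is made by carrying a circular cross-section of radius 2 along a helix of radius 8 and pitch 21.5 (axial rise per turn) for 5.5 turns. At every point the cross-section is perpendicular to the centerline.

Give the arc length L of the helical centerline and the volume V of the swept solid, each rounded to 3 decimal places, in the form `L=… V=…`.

2πR = 2π·8 = 50.265482
per-turn = √(50.265482² + 21.5²) = √(2526.6187 + 462.25) = √2988.8687 = 54.670547
L = 5.5 × 54.670547 = 300.688009
V = π·2² × L = 12.566371 × 300.688009 = 3778.556965

L=300.688 V=3778.557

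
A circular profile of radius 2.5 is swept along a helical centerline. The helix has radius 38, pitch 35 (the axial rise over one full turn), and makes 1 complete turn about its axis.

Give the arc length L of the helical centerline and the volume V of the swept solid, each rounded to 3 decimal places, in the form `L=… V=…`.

2πR = 2π·38 = 238.761042
per-turn = √(238.761042² + 35²) = √(57006.8350 + 1225) = √58231.8350 = 241.312733
L = 1 × 241.312733 = 241.312733
V = π·2.5² × L = 19.634954 × 241.312733 = 4738.164429

L=241.313 V=4738.164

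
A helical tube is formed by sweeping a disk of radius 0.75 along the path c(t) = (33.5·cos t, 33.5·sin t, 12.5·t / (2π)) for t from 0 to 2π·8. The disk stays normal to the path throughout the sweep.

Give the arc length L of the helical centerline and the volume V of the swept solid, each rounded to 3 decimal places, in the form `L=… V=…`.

2πR = 2π·33.5 = 210.486708
per-turn = √(210.486708² + 12.5²) = √(44304.6542 + 156.25) = √44460.9042 = 210.857545
L = 8 × 210.857545 = 1686.860358
V = π·0.75² × L = 1.767146 × 1686.860358 = 2980.928310

L=1686.860 V=2980.928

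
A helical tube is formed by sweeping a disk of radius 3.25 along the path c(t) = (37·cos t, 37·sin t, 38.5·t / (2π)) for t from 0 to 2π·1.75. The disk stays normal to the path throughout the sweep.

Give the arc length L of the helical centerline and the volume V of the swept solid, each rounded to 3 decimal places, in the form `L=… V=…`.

2πR = 2π·37 = 232.477856
per-turn = √(232.477856² + 38.5²) = √(54045.9537 + 1482.25) = √55528.2037 = 235.644231
L = 1.75 × 235.644231 = 412.377405
V = π·3.25² × L = 33.183072 × 412.377405 = 13683.949275

L=412.377 V=13683.949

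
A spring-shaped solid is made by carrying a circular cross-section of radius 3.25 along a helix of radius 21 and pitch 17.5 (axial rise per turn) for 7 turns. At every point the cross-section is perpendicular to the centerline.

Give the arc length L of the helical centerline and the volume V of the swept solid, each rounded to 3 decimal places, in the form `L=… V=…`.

L=931.716 V=30917.211

2πR = 2π·21 = 131.946891
per-turn = √(131.946891² + 17.5²) = √(17409.9822 + 306.25) = √17716.2322 = 133.102337
L = 7 × 133.102337 = 931.716360
V = π·3.25² × L = 33.183072 × 931.716360 = 30917.211443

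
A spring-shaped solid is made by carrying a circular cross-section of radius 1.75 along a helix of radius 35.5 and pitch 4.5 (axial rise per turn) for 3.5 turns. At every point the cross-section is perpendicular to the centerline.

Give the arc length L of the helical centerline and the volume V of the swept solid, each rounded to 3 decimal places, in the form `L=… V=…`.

2πR = 2π·35.5 = 223.053078
per-turn = √(223.053078² + 4.5²) = √(49752.6758 + 20.25) = √49772.9258 = 223.098467
L = 3.5 × 223.098467 = 780.844633
V = π·1.75² × L = 9.621128 × 780.844633 = 7512.605773

L=780.845 V=7512.606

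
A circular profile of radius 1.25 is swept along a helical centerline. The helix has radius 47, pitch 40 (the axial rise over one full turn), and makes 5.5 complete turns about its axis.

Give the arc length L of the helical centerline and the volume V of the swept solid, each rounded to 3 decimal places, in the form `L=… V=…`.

L=1639.035 V=8045.596

2πR = 2π·47 = 295.309709
per-turn = √(295.309709² + 40²) = √(87207.8245 + 1600) = √88807.8245 = 298.006417
L = 5.5 × 298.006417 = 1639.035293
V = π·1.25² × L = 4.908739 × 1639.035293 = 8045.595679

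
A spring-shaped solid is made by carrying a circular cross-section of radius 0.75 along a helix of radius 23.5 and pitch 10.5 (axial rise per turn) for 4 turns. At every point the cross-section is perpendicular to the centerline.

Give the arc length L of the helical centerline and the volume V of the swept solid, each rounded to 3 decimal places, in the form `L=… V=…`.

L=592.111 V=1046.346

2πR = 2π·23.5 = 147.654855
per-turn = √(147.654855² + 10.5²) = √(21801.9561 + 110.25) = √21912.2061 = 148.027721
L = 4 × 148.027721 = 592.110883
V = π·0.75² × L = 1.767146 × 592.110883 = 1046.346300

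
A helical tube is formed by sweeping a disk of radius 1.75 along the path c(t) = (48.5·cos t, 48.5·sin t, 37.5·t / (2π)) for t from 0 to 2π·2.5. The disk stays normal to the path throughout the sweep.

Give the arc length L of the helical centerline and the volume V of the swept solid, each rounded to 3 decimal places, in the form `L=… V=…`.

L=767.583 V=7385.013

2πR = 2π·48.5 = 304.734487
per-turn = √(304.734487² + 37.5²) = √(92863.1078 + 1406.25) = √94269.3578 = 307.033154
L = 2.5 × 307.033154 = 767.582886
V = π·1.75² × L = 9.621128 × 767.582886 = 7385.012811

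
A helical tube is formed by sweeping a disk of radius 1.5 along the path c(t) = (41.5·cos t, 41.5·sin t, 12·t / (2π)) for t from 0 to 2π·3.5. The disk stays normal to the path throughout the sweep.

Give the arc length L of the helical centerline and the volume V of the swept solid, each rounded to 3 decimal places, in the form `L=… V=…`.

L=913.599 V=6457.848

2πR = 2π·41.5 = 260.752190
per-turn = √(260.752190² + 12²) = √(67991.7047 + 144) = √68135.7047 = 261.028168
L = 3.5 × 261.028168 = 913.598590
V = π·1.5² × L = 7.068583 × 913.598590 = 6457.847889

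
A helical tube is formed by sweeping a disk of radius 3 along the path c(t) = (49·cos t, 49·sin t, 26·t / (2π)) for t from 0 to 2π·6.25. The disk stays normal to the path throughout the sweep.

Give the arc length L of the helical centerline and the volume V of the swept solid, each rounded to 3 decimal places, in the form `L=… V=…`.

L=1931.075 V=54599.855

2πR = 2π·49 = 307.876080
per-turn = √(307.876080² + 26²) = √(94787.6807 + 676) = √95463.6807 = 308.971974
L = 6.25 × 308.971974 = 1931.074837
V = π·3² × L = 28.274334 × 1931.074837 = 54599.854693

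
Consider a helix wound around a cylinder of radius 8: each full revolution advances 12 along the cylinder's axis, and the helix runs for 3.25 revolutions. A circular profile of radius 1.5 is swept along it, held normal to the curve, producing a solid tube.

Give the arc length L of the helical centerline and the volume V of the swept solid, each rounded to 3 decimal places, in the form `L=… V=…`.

2πR = 2π·8 = 50.265482
per-turn = √(50.265482² + 12²) = √(2526.6187 + 144) = √2670.6187 = 51.678029
L = 3.25 × 51.678029 = 167.953596
V = π·1.5² × L = 7.068583 × 167.953596 = 1187.194010

L=167.954 V=1187.194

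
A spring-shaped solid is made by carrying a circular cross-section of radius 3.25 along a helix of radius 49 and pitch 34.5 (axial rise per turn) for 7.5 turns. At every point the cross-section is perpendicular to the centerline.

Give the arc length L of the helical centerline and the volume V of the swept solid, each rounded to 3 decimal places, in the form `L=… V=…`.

L=2323.523 V=77101.628

2πR = 2π·49 = 307.876080
per-turn = √(307.876080² + 34.5²) = √(94787.6807 + 1190.25) = √95977.9307 = 309.803051
L = 7.5 × 309.803051 = 2323.522886
V = π·3.25² × L = 33.183072 × 2323.522886 = 77101.628145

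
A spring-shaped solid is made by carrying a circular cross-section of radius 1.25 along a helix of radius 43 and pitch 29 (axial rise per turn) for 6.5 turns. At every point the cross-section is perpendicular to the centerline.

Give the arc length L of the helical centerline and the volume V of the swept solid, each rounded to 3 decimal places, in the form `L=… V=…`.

2πR = 2π·43 = 270.176968
per-turn = √(270.176968² + 29²) = √(72995.5942 + 841) = √73836.5942 = 271.728898
L = 6.5 × 271.728898 = 1766.237839
V = π·1.25² × L = 4.908739 × 1766.237839 = 8669.999716

L=1766.238 V=8670.000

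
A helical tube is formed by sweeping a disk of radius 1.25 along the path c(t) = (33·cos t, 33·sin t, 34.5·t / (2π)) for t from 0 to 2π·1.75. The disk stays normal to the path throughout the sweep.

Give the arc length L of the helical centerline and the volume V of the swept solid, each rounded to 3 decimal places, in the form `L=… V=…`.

L=367.843 V=1805.643

2πR = 2π·33 = 207.345115
per-turn = √(207.345115² + 34.5²) = √(42991.9968 + 1190.25) = √44182.2468 = 210.195734
L = 1.75 × 210.195734 = 367.842535
V = π·1.25² × L = 4.908739 × 367.842535 = 1805.642823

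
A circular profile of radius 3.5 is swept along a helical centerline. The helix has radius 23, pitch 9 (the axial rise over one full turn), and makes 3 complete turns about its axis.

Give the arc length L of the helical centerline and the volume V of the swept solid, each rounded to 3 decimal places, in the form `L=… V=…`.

2πR = 2π·23 = 144.513262
per-turn = √(144.513262² + 9²) = √(20884.0829 + 81) = √20965.0829 = 144.793242
L = 3 × 144.793242 = 434.379726
V = π·3.5² × L = 38.484510 × 434.379726 = 16716.890905

L=434.380 V=16716.891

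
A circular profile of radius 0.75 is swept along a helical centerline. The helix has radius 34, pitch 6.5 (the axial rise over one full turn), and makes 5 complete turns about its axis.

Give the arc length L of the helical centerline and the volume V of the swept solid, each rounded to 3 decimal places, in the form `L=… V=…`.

2πR = 2π·34 = 213.628300
per-turn = √(213.628300² + 6.5²) = √(45637.0508 + 42.25) = √45679.3008 = 213.727164
L = 5 × 213.727164 = 1068.635821
V = π·0.75² × L = 1.767146 × 1068.635821 = 1888.435376

L=1068.636 V=1888.435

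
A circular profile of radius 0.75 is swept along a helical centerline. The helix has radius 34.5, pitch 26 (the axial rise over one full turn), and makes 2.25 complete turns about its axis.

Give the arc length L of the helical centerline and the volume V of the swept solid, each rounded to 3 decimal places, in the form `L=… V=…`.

L=491.228 V=868.072

2πR = 2π·34.5 = 216.769893
per-turn = √(216.769893² + 26²) = √(46989.1866 + 676) = √47665.1866 = 218.323582
L = 2.25 × 218.323582 = 491.228060
V = π·0.75² × L = 1.767146 × 491.228060 = 868.071636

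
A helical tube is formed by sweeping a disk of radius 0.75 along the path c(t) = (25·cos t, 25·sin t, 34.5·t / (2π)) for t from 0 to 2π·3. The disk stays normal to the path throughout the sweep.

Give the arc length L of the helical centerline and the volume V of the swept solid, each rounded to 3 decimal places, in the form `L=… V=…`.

L=482.471 V=852.597

2πR = 2π·25 = 157.079633
per-turn = √(157.079633² + 34.5²) = √(24674.0110 + 1190.25) = √25864.2610 = 160.823695
L = 3 × 160.823695 = 482.471086
V = π·0.75² × L = 1.767146 × 482.471086 = 852.596786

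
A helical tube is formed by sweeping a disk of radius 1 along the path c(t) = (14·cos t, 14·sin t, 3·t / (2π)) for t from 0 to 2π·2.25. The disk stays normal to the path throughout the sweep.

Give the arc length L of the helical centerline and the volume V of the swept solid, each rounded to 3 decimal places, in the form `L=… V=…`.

2πR = 2π·14 = 87.964594
per-turn = √(87.964594² + 3²) = √(7737.7699 + 9) = √7746.7699 = 88.015736
L = 2.25 × 88.015736 = 198.035407
V = π·1² × L = 3.141593 × 198.035407 = 622.146579

L=198.035 V=622.147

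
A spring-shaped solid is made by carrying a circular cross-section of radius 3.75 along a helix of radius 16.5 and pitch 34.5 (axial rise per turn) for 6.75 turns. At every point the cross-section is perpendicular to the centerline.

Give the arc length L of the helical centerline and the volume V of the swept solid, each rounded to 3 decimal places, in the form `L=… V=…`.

L=737.520 V=32582.657

2πR = 2π·16.5 = 103.672558
per-turn = √(103.672558² + 34.5²) = √(10747.9992 + 1190.25) = √11938.2492 = 109.262295
L = 6.75 × 109.262295 = 737.520494
V = π·3.75² × L = 44.178647 × 737.520494 = 32582.657325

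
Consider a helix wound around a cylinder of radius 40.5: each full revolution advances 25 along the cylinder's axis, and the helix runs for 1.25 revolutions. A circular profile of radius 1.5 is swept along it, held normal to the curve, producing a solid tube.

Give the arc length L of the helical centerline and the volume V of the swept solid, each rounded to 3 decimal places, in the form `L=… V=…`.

L=319.618 V=2259.244

2πR = 2π·40.5 = 254.469005
per-turn = √(254.469005² + 25²) = √(64754.4745 + 625) = √65379.4745 = 255.694103
L = 1.25 × 255.694103 = 319.617629
V = π·1.5² × L = 7.068583 × 319.617629 = 2259.243890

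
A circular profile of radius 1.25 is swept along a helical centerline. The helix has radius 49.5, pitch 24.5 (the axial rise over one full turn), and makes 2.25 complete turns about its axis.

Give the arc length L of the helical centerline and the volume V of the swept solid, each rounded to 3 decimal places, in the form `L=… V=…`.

2πR = 2π·49.5 = 311.017673
per-turn = √(311.017673² + 24.5²) = √(96731.9927 + 600.25) = √97332.2427 = 311.981158
L = 2.25 × 311.981158 = 701.957605
V = π·1.25² × L = 4.908739 × 701.957605 = 3445.726335

L=701.958 V=3445.726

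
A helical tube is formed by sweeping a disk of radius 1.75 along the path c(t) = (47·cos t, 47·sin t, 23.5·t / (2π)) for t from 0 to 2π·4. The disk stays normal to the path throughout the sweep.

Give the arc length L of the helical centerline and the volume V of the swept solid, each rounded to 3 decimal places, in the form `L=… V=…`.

2πR = 2π·47 = 295.309709
per-turn = √(295.309709² + 23.5²) = √(87207.8245 + 552.25) = √87760.0745 = 296.243269
L = 4 × 296.243269 = 1184.973076
V = π·1.75² × L = 9.621128 × 1184.973076 = 11400.777054

L=1184.973 V=11400.777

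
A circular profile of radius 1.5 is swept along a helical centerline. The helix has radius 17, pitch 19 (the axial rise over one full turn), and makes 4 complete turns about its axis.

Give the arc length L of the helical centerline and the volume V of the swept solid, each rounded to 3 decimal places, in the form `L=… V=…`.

2πR = 2π·17 = 106.814150
per-turn = √(106.814150² + 19²) = √(11409.2627 + 361) = √11770.2627 = 108.490841
L = 4 × 108.490841 = 433.963366
V = π·1.5² × L = 7.068583 × 433.963366 = 3067.506276

L=433.963 V=3067.506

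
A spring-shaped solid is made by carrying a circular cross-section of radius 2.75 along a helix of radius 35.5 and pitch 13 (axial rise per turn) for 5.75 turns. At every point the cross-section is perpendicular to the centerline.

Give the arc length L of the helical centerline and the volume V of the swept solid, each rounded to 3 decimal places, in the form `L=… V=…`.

2πR = 2π·35.5 = 223.053078
per-turn = √(223.053078² + 13²) = √(49752.6758 + 169) = √49921.6758 = 223.431591
L = 5.75 × 223.431591 = 1284.731647
V = π·2.75² × L = 23.758294 × 1284.731647 = 30523.032757

L=1284.732 V=30523.033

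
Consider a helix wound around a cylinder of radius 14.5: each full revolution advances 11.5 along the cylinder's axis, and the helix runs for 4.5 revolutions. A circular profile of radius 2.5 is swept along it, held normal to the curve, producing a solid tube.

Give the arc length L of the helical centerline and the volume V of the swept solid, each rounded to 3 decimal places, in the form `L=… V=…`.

2πR = 2π·14.5 = 91.106187
per-turn = √(91.106187² + 11.5²) = √(8300.3373 + 132.25) = √8432.5873 = 91.829120
L = 4.5 × 91.829120 = 413.231041
V = π·2.5² × L = 19.634954 × 413.231041 = 8113.772507

L=413.231 V=8113.773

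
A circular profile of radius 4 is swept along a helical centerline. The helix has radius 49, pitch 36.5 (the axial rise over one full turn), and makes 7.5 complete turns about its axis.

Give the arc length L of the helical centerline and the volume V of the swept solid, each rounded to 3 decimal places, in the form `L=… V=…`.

2πR = 2π·49 = 307.876080
per-turn = √(307.876080² + 36.5²) = √(94787.6807 + 1332.25) = √96119.9307 = 310.032145
L = 7.5 × 310.032145 = 2325.241084
V = π·4² × L = 50.265482 × 2325.241084 = 116879.364932

L=2325.241 V=116879.365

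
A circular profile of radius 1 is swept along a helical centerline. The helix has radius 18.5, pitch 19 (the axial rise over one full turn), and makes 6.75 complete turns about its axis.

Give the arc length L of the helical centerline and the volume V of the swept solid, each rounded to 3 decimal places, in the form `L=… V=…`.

2πR = 2π·18.5 = 116.238928
per-turn = √(116.238928² + 19²) = √(13511.4884 + 361) = √13872.4884 = 117.781528
L = 6.75 × 117.781528 = 795.025316
V = π·1² × L = 3.141593 × 795.025316 = 2497.645694

L=795.025 V=2497.646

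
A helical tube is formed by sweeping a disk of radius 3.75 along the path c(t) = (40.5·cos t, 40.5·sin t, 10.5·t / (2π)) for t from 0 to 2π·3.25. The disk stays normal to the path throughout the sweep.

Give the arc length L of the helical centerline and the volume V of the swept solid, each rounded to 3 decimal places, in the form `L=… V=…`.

L=827.728 V=36567.903

2πR = 2π·40.5 = 254.469005
per-turn = √(254.469005² + 10.5²) = √(64754.4745 + 110.25) = √64864.7245 = 254.685540
L = 3.25 × 254.685540 = 827.728006
V = π·3.75² × L = 44.178647 × 827.728006 = 36567.903143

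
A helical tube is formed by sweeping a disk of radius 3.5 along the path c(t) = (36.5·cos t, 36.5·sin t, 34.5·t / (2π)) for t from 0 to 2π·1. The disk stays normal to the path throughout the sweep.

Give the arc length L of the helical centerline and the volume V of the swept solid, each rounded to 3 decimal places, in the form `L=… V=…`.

L=231.917 V=8925.202

2πR = 2π·36.5 = 229.336264
per-turn = √(229.336264² + 34.5²) = √(52595.1219 + 1190.25) = √53785.3719 = 231.916735
L = 1 × 231.916735 = 231.916735
V = π·3.5² × L = 38.484510 × 231.916735 = 8925.201899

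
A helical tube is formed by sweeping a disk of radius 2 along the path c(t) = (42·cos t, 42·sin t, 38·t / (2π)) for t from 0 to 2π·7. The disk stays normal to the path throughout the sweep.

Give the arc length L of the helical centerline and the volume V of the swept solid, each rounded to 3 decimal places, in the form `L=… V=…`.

2πR = 2π·42 = 263.893783
per-turn = √(263.893783² + 38²) = √(69639.9287 + 1444) = √71083.9287 = 266.615695
L = 7 × 266.615695 = 1866.309863
V = π·2² × L = 12.566371 × 1866.309863 = 23452.741417

L=1866.310 V=23452.741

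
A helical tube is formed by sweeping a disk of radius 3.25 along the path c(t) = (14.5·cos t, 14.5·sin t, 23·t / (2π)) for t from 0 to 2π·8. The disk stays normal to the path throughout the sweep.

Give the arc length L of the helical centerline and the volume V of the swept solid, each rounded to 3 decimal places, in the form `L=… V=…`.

2πR = 2π·14.5 = 91.106187
per-turn = √(91.106187² + 23²) = √(8300.3373 + 529) = √8829.3373 = 93.964553
L = 8 × 93.964553 = 751.716427
V = π·3.25² × L = 33.183072 × 751.716427 = 24944.260639

L=751.716 V=24944.261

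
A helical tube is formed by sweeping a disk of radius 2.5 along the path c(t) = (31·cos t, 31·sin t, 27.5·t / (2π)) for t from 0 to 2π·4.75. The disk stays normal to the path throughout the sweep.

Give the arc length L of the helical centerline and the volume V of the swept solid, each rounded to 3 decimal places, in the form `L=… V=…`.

L=934.375 V=18346.405

2πR = 2π·31 = 194.778745
per-turn = √(194.778745² + 27.5²) = √(37938.7593 + 756.25) = √38695.0093 = 196.710471
L = 4.75 × 196.710471 = 934.374736
V = π·2.5² × L = 19.634954 × 934.374736 = 18346.405044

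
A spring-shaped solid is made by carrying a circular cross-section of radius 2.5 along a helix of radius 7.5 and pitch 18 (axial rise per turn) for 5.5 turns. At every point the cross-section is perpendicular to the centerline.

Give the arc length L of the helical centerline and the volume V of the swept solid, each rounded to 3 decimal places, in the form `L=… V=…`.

2πR = 2π·7.5 = 47.123890
per-turn = √(47.123890² + 18²) = √(2220.6610 + 324) = √2544.6610 = 50.444633
L = 5.5 × 50.444633 = 277.445481
V = π·2.5² × L = 19.634954 × 277.445481 = 5447.629281

L=277.445 V=5447.629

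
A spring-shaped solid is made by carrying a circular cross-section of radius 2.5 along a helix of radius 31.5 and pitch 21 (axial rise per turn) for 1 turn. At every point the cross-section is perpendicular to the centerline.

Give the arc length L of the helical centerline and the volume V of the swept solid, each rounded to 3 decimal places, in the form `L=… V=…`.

2πR = 2π·31.5 = 197.920337
per-turn = √(197.920337² + 21²) = √(39172.4599 + 441) = √39613.4599 = 199.031304
L = 1 × 199.031304 = 199.031304
V = π·2.5² × L = 19.634954 × 199.031304 = 3907.970510

L=199.031 V=3907.971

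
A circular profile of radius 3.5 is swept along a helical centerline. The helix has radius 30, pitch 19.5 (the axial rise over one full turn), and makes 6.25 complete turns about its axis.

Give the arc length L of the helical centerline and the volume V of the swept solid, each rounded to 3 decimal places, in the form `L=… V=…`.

2πR = 2π·30 = 188.495559
per-turn = √(188.495559² + 19.5²) = √(35530.5758 + 380.25) = √35910.8258 = 189.501519
L = 6.25 × 189.501519 = 1184.384496
V = π·3.5² × L = 38.484510 × 1184.384496 = 45580.456990

L=1184.384 V=45580.457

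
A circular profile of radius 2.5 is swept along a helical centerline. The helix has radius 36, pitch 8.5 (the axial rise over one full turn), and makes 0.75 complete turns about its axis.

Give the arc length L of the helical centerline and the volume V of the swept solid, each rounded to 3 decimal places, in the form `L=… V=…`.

2πR = 2π·36 = 226.194671
per-turn = √(226.194671² + 8.5²) = √(51164.0292 + 72.25) = √51236.2792 = 226.354322
L = 0.75 × 226.354322 = 169.765742
V = π·2.5² × L = 19.634954 × 169.765742 = 3333.342544

L=169.766 V=3333.343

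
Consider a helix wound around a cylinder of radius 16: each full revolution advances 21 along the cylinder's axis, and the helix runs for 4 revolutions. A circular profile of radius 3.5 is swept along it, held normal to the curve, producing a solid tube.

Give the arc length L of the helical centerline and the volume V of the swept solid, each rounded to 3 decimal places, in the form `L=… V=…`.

2πR = 2π·16 = 100.530965
per-turn = √(100.530965² + 21²) = √(10106.4749 + 441) = √10547.4749 = 102.700900
L = 4 × 102.700900 = 410.803601
V = π·3.5² × L = 38.484510 × 410.803601 = 15809.575289

L=410.804 V=15809.575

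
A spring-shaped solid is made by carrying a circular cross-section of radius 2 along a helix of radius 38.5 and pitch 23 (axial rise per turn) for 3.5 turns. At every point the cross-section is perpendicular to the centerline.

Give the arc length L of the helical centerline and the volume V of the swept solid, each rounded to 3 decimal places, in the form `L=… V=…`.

2πR = 2π·38.5 = 241.902634
per-turn = √(241.902634² + 23²) = √(58516.8845 + 529) = √59045.8845 = 242.993589
L = 3.5 × 242.993589 = 850.477563
V = π·2² × L = 12.566371 × 850.477563 = 10687.416255

L=850.478 V=10687.416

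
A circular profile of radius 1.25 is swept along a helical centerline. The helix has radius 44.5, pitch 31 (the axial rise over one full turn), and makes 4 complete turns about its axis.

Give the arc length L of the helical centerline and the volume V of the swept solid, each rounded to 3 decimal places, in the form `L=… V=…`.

2πR = 2π·44.5 = 279.601746
per-turn = √(279.601746² + 31²) = √(78177.1365 + 961) = √79138.1365 = 281.315013
L = 4 × 281.315013 = 1125.260051
V = π·1.25² × L = 4.908739 × 1125.260051 = 5523.607361

L=1125.260 V=5523.607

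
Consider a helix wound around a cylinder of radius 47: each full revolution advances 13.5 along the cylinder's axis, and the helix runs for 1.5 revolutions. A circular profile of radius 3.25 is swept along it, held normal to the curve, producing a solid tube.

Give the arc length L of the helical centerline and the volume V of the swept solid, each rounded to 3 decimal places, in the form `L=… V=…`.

2πR = 2π·47 = 295.309709
per-turn = √(295.309709² + 13.5²) = √(87207.8245 + 182.25) = √87390.0745 = 295.618123
L = 1.5 × 295.618123 = 443.427184
V = π·3.25² × L = 33.183072 × 443.427184 = 14714.276356

L=443.427 V=14714.276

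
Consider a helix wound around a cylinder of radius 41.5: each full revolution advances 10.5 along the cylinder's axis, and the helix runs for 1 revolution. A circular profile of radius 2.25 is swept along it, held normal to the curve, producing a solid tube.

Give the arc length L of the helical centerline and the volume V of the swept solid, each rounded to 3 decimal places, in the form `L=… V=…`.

L=260.964 V=4150.445

2πR = 2π·41.5 = 260.752190
per-turn = √(260.752190² + 10.5²) = √(67991.7047 + 110.25) = √68101.9547 = 260.963512
L = 1 × 260.963512 = 260.963512
V = π·2.25² × L = 15.904313 × 260.963512 = 4150.445330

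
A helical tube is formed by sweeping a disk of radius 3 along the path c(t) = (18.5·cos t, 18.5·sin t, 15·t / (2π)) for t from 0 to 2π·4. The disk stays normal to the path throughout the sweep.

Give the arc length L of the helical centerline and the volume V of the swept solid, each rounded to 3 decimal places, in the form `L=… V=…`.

L=468.811 V=13255.321

2πR = 2π·18.5 = 116.238928
per-turn = √(116.238928² + 15²) = √(13511.4884 + 225) = √13736.4884 = 117.202766
L = 4 × 117.202766 = 468.811065
V = π·3² × L = 28.274334 × 468.811065 = 13255.320584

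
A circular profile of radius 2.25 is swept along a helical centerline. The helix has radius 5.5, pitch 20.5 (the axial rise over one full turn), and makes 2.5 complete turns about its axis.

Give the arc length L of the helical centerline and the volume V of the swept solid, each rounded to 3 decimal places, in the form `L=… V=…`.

2πR = 2π·5.5 = 34.557519
per-turn = √(34.557519² + 20.5²) = √(1194.2221 + 420.25) = √1614.4721 = 40.180494
L = 2.5 × 40.180494 = 100.451236
V = π·2.25² × L = 15.904313 × 100.451236 = 1597.607881

L=100.451 V=1597.608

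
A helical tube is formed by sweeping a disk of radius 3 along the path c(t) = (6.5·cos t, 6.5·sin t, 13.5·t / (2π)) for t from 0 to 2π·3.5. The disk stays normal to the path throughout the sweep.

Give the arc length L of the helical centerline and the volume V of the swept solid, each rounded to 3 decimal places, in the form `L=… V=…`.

2πR = 2π·6.5 = 40.840704
per-turn = √(40.840704² + 13.5²) = √(1667.9631 + 182.25) = √1850.2131 = 43.014104
L = 3.5 × 43.014104 = 150.549364
V = π·3² × L = 28.274334 × 150.549364 = 4256.682984

L=150.549 V=4256.683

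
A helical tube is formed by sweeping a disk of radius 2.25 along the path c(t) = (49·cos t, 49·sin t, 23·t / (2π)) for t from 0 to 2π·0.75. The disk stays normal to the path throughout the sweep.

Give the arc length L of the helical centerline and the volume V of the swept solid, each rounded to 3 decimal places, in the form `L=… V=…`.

2πR = 2π·49 = 307.876080
per-turn = √(307.876080² + 23²) = √(94787.6807 + 529) = √95316.6807 = 308.733997
L = 0.75 × 308.733997 = 231.550497
V = π·2.25² × L = 15.904313 × 231.550497 = 3682.651543

L=231.550 V=3682.652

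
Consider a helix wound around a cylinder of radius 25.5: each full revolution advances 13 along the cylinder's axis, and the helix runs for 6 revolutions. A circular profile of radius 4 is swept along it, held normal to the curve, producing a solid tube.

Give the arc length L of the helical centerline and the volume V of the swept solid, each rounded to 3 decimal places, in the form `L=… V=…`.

L=964.487 V=48480.381

2πR = 2π·25.5 = 160.221225
per-turn = √(160.221225² + 13²) = √(25670.8410 + 169) = √25839.8410 = 160.747756
L = 6 × 160.747756 = 964.486536
V = π·4² × L = 50.265482 × 964.486536 = 48480.381045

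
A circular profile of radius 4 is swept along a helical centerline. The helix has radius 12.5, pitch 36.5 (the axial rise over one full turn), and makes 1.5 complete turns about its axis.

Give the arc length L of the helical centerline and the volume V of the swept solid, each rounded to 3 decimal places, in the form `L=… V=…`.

L=129.910 V=6530.005

2πR = 2π·12.5 = 78.539816
per-turn = √(78.539816² + 36.5²) = √(6168.5028 + 1332.25) = √7500.7528 = 86.606886
L = 1.5 × 86.606886 = 129.910329
V = π·4² × L = 50.265482 × 129.910329 = 6530.005384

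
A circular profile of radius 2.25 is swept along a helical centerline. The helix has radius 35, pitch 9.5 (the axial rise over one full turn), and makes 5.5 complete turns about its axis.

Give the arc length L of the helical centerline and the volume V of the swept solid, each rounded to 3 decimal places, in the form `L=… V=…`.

L=1210.641 V=19254.417

2πR = 2π·35 = 219.911486
per-turn = √(219.911486² + 9.5²) = √(48361.0616 + 90.25) = √48451.3116 = 220.116586
L = 5.5 × 220.116586 = 1210.641225
V = π·2.25² × L = 15.904313 × 1210.641225 = 19254.416736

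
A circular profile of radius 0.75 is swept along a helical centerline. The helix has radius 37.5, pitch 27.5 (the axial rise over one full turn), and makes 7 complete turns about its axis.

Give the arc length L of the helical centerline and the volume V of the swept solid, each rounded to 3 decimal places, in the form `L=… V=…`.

L=1660.532 V=2934.402

2πR = 2π·37.5 = 235.619449
per-turn = √(235.619449² + 27.5²) = √(55516.5248 + 756.25) = √56272.7748 = 237.218833
L = 7 × 237.218833 = 1660.531831
V = π·0.75² × L = 1.767146 × 1660.531831 = 2934.401964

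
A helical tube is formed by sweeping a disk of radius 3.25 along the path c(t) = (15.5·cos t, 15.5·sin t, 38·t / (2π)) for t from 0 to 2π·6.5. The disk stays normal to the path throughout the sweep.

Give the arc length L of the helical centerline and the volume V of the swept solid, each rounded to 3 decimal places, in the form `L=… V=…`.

L=679.512 V=22548.310

2πR = 2π·15.5 = 97.389372
per-turn = √(97.389372² + 38²) = √(9484.6898 + 1444) = √10928.6898 = 104.540374
L = 6.5 × 104.540374 = 679.512432
V = π·3.25² × L = 33.183072 × 679.512432 = 22548.310231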